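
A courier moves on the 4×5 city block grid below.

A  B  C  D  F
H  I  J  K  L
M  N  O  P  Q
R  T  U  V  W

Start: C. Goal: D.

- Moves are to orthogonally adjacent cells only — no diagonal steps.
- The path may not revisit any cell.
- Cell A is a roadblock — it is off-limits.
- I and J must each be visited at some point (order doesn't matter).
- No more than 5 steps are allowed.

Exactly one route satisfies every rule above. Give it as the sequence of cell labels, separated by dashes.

The budget equals the shortest possible length, so every move has to be on a shortest route through the required cells.
Route from C: left 1 to B, down 1 to I, right 2 to K, up 1 to D — 5 moves in all.
Check: all required cells visited; 5 ≤ 5 moves.

C - B - I - J - K - D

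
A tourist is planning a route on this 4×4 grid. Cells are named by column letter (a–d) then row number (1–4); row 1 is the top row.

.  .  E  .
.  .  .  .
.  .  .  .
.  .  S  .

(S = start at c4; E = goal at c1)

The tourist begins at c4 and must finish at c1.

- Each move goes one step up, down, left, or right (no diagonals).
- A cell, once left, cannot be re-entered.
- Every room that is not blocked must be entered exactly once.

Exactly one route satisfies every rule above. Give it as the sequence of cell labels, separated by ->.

Need to visit all 16 open cells exactly once, starting at c4 and ending at c1.
Cell d1 has only two open neighbours (d2 and c1), so the path must pass straight through it: one of those is the cell it's entered from and the other is where it exits.
Route from c4: right to d4, up to d3, 2× left (reaching b3), down to b4, left to a4, 3× up (reaching a1), right to b1, down to b2, 2× right (reaching d2), up to d1, left to c1 — 15 moves in all.
Check: all 16 open cells covered.

c4 -> d4 -> d3 -> c3 -> b3 -> b4 -> a4 -> a3 -> a2 -> a1 -> b1 -> b2 -> c2 -> d2 -> d1 -> c1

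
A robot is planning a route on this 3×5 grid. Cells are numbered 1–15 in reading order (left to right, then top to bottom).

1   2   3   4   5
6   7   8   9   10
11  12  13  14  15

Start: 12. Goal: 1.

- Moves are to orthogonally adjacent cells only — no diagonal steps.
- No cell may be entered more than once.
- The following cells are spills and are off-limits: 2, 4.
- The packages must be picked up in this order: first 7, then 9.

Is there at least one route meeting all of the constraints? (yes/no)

no

Ignoring the required order, 2 revisit-free routes from 12 to 1 pass through all of 7 and 9; the waypoint orders that occur are 9 → 7 (2) — never 7 → 9.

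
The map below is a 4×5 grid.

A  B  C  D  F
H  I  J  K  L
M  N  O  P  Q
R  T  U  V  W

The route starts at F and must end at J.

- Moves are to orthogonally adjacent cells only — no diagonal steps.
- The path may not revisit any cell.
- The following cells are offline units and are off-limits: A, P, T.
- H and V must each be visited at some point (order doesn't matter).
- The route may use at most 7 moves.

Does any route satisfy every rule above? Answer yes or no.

Even ignoring the no-revisit rule, getting from F to J, taking the cheapest ordering F → V → H → J needs at least 4 + 5 + 2 = 11 moves (Manhattan distance per leg), which exceeds the 7-move limit.

no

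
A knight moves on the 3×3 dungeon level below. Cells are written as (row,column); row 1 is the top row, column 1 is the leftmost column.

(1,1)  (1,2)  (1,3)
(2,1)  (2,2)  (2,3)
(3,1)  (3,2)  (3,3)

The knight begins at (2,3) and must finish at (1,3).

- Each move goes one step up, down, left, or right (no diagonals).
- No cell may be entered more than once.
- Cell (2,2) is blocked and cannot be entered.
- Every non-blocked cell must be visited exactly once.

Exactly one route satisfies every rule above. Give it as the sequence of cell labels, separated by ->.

Need to visit all 8 open cells exactly once, starting at (2,3) and ending at (1,3).
Cell (2,1) has only two open neighbours ((1,1) and (3,1)), so the path must pass straight through it: one of those is the cell it's entered from and the other is where it exits.
Route from (2,3): down to (3,3), 2× left (reaching (3,1)), 2× up (reaching (1,1)), 2× right (reaching (1,3)) — 7 moves in all.
Check: all 8 open cells covered.

(2,3) -> (3,3) -> (3,2) -> (3,1) -> (2,1) -> (1,1) -> (1,2) -> (1,3)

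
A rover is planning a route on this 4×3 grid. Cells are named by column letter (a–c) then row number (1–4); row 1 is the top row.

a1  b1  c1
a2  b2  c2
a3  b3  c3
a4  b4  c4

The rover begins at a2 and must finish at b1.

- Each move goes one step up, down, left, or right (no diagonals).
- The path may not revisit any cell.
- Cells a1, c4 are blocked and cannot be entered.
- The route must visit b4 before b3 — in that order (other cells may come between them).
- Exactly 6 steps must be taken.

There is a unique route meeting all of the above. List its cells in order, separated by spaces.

a2 a3 a4 b4 b3 b2 b1

The waypoints must appear in the order b4, b3, with no cell reused.
Route from a2: down 2 to a4, right 1 to b4, up 3 to b1 — 6 moves in all.
Check: order respected (b4 at step 3, b3 at step 4); 6 moves as required.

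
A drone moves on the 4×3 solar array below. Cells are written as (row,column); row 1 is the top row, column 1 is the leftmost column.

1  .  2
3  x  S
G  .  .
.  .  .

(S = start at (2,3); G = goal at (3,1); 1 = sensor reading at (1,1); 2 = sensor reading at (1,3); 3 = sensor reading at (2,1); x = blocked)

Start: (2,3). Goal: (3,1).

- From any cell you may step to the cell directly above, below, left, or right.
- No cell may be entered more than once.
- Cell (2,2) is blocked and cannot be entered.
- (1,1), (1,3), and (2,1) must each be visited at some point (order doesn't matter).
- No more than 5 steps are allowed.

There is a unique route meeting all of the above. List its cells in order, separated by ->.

The budget equals the shortest possible length, so every move has to be on a shortest route through the required cells.
Route from (2,3): up 1 to (1,3), left 2 to (1,1), down 2 to (3,1) — 5 moves in all.
Check: all required cells visited; 5 ≤ 5 moves.

(2,3) -> (1,3) -> (1,2) -> (1,1) -> (2,1) -> (3,1)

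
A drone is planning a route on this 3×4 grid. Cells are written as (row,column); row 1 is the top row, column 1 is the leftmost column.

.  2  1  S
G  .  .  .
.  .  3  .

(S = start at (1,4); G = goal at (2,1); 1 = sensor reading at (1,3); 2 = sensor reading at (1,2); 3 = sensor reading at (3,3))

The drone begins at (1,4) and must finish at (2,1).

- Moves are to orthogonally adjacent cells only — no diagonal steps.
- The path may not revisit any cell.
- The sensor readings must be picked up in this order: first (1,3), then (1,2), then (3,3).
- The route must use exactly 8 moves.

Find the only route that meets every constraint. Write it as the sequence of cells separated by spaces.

The waypoints must appear in the order (1,3), (1,2), (3,3), with no cell reused.
Route from (1,4): 2× left (reaching (1,2)), down to (2,2), right to (2,3), down to (3,3), 2× left (reaching (3,1)), up to (2,1) — 8 moves in all.
Check: order respected (1 at step 1, 2 at step 2, 3 at step 5); 8 moves as required.

(1,4) (1,3) (1,2) (2,2) (2,3) (3,3) (3,2) (3,1) (2,1)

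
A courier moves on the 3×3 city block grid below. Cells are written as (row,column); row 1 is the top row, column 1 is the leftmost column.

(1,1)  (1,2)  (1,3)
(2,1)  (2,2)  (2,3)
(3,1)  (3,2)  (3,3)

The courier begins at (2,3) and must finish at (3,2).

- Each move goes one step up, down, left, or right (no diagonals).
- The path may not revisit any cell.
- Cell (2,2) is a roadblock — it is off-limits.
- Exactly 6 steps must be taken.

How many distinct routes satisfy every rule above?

1

Need simple routes of exactly 6 moves from (2,3) to (3,2) (Manhattan distance 2, so 2 moves are spent on a detour and 2 undoing it).
Enumerating: (2,3) (1,3) (1,2) (1,1) (2,1) (3,1) (3,2).
That gives 1 route.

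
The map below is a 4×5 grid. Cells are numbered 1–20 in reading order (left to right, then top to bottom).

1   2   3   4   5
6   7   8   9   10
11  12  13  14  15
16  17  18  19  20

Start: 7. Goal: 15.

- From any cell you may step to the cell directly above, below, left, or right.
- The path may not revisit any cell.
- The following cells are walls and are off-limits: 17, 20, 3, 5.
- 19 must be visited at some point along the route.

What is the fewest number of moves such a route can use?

6

Any route passes through 19 somewhere between 7 and 15. Summing Manhattan distances along the two legs (7 → 19 → 15) gives a lower bound of 4 + 2 = 6 moves.
A route of 6 moves achieves this: 7 → 12 → 13 → 18 → 19 → 14 → 15.
Since 6 matches the lower bound, it is optimal.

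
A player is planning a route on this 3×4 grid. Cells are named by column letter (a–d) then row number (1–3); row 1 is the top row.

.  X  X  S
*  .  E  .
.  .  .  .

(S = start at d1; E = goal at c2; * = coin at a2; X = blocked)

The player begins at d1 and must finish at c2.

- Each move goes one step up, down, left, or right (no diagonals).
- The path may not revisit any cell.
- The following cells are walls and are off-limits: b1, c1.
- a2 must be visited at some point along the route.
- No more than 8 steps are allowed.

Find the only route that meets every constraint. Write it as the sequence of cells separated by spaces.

The budget equals the shortest possible length, so every move has to be on a shortest route through the required cells.
Route from d1: 2× down (reaching d3), 3× left (reaching a3), up to a2, 2× right (reaching c2) — 8 moves in all.
Check: all required cells visited; 8 ≤ 8 moves.

d1 d2 d3 c3 b3 a3 a2 b2 c2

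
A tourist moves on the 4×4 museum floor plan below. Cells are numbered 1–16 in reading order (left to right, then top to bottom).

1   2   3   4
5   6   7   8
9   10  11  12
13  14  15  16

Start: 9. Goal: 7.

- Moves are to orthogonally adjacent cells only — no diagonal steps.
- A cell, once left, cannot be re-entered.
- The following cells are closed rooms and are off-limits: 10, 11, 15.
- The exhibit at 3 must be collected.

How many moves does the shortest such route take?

5

Any route passes through 3 somewhere between 9 and 7. Summing Manhattan distances along the two legs (9 → 3 → 7) gives a lower bound of 4 + 1 = 5 moves.
A route of 5 moves achieves this: 9 → 5 → 1 → 2 → 3 → 7.
Since 5 matches the lower bound, it is optimal.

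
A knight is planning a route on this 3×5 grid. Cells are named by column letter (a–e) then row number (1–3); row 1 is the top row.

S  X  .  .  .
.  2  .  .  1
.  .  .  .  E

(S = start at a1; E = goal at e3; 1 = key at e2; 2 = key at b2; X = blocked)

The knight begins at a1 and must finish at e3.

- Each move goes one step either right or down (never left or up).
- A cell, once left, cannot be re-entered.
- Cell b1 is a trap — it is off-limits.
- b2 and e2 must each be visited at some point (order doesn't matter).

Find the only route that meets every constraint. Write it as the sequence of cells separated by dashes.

a1 - a2 - b2 - c2 - d2 - e2 - e3

Moves only go right or down, so the column and row indices never decrease.
Route from a1: down 1 to a2, right 4 to e2, down 1 to e3 — 6 moves in all.
Check: all required cells visited.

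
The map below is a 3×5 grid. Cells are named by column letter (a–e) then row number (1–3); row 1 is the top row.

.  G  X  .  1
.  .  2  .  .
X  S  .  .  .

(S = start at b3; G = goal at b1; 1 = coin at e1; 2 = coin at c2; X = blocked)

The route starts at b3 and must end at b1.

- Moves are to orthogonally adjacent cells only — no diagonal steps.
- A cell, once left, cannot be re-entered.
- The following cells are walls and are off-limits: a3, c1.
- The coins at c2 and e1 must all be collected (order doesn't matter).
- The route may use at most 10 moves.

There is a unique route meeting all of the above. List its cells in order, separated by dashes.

The 10-move cap with required stops at c2, e1 leaves no slack for detours.
Route from b3: 3× right (reaching e3), 2× up (reaching e1), left to d1, down to d2, 2× left (reaching b2), up to b1 — 10 moves in all.
Check: all required cells visited; 10 ≤ 10 moves.

b3 - c3 - d3 - e3 - e2 - e1 - d1 - d2 - c2 - b2 - b1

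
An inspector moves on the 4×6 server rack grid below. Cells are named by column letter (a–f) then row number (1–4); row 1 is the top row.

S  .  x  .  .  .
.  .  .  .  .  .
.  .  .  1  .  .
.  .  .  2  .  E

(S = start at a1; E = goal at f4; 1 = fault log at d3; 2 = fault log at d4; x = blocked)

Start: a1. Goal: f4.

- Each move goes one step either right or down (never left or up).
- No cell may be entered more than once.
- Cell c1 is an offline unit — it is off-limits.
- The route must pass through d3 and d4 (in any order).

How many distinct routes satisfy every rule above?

7

A right/down-only route from a1 to f4 makes exactly 3 down-moves and 5 right-moves in some order.
With no other constraints that would be C(8,3) = 56 routes.
A monotone route can only reach the required cells in the order d3, d4, so split there and multiply the segment counts (each segment already excludes blocked cells): a1→d3: 7; d3→d4: 1; d4→f4: 1; product = 7.
That gives 7 routes.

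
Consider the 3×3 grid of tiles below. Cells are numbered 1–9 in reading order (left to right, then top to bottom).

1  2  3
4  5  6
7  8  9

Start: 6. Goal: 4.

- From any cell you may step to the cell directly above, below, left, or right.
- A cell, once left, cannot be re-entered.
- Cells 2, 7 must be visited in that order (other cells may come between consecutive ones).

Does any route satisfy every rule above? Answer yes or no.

One route that works: 6 → 3 → 2 → 5 → 8 → 7 → 4.

yes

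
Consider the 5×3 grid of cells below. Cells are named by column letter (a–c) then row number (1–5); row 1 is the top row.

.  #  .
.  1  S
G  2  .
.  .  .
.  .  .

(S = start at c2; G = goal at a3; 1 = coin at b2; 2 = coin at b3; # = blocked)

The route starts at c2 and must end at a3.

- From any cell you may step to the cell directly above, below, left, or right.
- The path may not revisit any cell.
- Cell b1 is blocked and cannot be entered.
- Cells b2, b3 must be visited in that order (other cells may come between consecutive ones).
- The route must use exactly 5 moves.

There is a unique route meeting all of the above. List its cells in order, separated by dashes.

c2 - b2 - b3 - b4 - a4 - a3

The waypoints must appear in the order b2, b3, with no cell reused.
Route from c2: left 1 to b2, down 2 to b4, left 1 to a4, up 1 to a3 — 5 moves in all.
Check: order respected (1 at step 1, 2 at step 2); 5 moves as required.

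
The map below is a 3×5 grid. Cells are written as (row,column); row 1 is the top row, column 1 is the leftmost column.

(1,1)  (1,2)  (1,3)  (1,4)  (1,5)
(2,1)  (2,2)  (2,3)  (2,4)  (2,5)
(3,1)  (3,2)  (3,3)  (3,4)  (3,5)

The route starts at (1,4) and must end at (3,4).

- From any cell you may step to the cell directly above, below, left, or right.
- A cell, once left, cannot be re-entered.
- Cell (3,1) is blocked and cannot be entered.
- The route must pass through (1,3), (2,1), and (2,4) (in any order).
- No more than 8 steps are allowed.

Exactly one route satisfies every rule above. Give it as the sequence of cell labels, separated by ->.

Any route must reach (1,3), (2,1), and (2,4) and still end at (3,4) within 8 moves, so the order of the required stops is forced.
Route from (1,4): left 3 to (1,1), down 1 to (2,1), right 3 to (2,4), down 1 to (3,4) — 8 moves in all.
Check: all required cells visited; 8 ≤ 8 moves.

(1,4) -> (1,3) -> (1,2) -> (1,1) -> (2,1) -> (2,2) -> (2,3) -> (2,4) -> (3,4)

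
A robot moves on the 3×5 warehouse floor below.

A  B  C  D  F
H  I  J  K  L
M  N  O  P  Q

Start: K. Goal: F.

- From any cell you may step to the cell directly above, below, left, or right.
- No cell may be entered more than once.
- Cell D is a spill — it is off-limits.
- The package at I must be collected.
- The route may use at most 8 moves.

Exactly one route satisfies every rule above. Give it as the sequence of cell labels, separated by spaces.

The 8-move cap with required stops at I leaves no slack for detours.
Route from K: 2× left (reaching I), down to N, 3× right (reaching Q), 2× up (reaching F) — 8 moves in all.
Check: all required cells visited; 8 ≤ 8 moves.

K J I N O P Q L F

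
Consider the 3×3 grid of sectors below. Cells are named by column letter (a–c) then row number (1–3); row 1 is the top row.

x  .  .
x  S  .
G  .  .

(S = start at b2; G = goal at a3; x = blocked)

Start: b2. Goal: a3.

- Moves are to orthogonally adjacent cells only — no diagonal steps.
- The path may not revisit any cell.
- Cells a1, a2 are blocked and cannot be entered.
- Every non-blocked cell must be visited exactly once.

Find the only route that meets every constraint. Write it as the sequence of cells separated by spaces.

b2 b1 c1 c2 c3 b3 a3

Need to visit all 7 open cells exactly once, starting at b2 and ending at a3.
Cell c3 has only two open neighbours (c2 and b3), so the path must pass straight through it: one of those is the cell it's entered from and the other is where it exits.
Route from b2: up 1 to b1, right 1 to c1, down 2 to c3, left 2 to a3 — 6 moves in all.
Check: all 7 open cells covered.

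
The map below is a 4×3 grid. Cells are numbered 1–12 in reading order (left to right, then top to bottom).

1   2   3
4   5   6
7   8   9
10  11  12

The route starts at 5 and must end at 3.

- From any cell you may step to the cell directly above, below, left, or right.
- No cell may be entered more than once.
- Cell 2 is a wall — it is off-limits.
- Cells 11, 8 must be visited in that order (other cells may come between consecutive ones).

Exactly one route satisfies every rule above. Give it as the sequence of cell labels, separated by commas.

The waypoints must appear in the order 11, 8, with no cell reused.
Route from 5: left 1 to 4, down 2 to 10, right 1 to 11, up 1 to 8, right 1 to 9, up 2 to 3 — 8 moves in all.
Check: order respected (11 at step 4, 8 at step 5).

5, 4, 7, 10, 11, 8, 9, 6, 3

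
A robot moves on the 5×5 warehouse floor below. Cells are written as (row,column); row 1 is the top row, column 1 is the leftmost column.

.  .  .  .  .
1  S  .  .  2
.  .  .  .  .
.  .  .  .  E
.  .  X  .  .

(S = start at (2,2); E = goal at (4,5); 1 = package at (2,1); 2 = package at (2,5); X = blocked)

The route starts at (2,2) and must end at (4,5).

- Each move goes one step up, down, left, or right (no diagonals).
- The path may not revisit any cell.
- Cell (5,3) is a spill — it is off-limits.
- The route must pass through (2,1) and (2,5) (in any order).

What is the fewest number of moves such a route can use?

Any route passes through (2,1) and (2,5) in some order between (2,2) and (4,5). Summing Manhattan distances along each leg and taking the cheapest ordering ((2,2) → (2,1) → (2,5) → (4,5)) gives a lower bound of 1 + 4 + 2 = 7 moves.
The shortest route satisfying every rule uses 9 moves: (2,2) → (2,1) → (1,1) → (1,2) → (1,3) → (2,3) → (2,4) → (2,5) → (3,5) → (4,5).
The bound of 7 isn't tight here; checking systematically, no route of length 7 through 8 satisfies every constraint, so 9 is the minimum.

9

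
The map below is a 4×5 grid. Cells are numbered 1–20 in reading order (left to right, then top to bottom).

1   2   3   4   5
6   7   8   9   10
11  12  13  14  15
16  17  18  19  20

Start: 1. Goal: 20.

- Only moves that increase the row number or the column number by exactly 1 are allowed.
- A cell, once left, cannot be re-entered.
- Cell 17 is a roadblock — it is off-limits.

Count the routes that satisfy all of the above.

A right/down-only route from 1 to 20 makes exactly 3 down-moves and 4 right-moves in some order.
With no other constraints that would be C(7,3) = 35 routes.
Subtract routes through each blocked cell (inclusion–exclusion for overlaps): − through 17: 4 → 31.
That gives 31 routes.

31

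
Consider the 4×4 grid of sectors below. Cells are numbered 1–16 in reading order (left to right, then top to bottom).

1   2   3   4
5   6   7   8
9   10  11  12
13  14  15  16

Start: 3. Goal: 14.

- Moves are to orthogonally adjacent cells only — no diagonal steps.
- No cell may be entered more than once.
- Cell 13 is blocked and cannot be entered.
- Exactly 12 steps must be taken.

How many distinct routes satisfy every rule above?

12

Need simple routes of exactly 12 moves from 3 to 14 (Manhattan distance 4, so 4 moves are spent on a detour and 4 undoing it).
Branch systematically from the start, pruning whenever the remaining move budget drops below the Manhattan distance to 14 or differs from it in parity. Grouping the completions by first move — via 7: 1; via 2: 7; via 4: 4 — and summing: 1 + 7 + 4 = 12.
That gives 12 routes.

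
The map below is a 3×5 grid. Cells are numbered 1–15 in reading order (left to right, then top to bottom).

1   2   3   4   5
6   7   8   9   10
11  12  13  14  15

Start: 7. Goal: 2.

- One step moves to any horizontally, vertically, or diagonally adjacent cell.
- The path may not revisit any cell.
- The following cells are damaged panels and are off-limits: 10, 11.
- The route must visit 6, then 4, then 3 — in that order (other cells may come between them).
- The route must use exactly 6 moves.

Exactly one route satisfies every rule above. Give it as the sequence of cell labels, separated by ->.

The waypoints must appear in the order 6, 4, 3, with no cell reused.
Route from 7: left 1 to 6, down-right 1 to 12, up-right 2 to 4, left 2 to 2 — 6 moves in all.
Check: order respected (6 at step 1, 4 at step 4, 3 at step 5); 6 moves as required.

7 -> 6 -> 12 -> 8 -> 4 -> 3 -> 2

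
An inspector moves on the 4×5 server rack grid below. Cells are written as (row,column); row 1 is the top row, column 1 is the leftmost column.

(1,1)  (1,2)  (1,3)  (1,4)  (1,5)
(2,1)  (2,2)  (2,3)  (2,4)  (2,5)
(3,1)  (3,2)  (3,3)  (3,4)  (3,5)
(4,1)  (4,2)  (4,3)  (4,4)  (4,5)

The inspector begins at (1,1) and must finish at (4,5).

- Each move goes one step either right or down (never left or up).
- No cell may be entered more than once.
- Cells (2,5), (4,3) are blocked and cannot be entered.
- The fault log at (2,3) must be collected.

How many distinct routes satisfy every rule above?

12

A right/down-only route from (1,1) to (4,5) makes exactly 3 down-moves and 4 right-moves in some order.
With no other constraints that would be C(7,3) = 35 routes.
Split at (2,3) and multiply the segment counts (each segment already excludes blocked cells): (1,1)→(2,3): 3; (2,3)→(4,5): 4; product = 12.
That gives 12 routes.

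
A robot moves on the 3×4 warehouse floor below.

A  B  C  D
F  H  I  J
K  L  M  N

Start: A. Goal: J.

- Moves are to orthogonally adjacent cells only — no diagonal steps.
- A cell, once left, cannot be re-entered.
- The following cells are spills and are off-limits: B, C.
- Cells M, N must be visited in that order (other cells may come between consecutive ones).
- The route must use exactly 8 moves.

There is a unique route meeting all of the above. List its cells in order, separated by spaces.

A F K L H I M N J

The waypoints must appear in the order M, N, with no cell reused.
Route from A: 2× down (reaching K), right to L, up to H, right to I, down to M, right to N, up to J — 8 moves in all.
Check: order respected (M at step 6, N at step 7); 8 moves as required.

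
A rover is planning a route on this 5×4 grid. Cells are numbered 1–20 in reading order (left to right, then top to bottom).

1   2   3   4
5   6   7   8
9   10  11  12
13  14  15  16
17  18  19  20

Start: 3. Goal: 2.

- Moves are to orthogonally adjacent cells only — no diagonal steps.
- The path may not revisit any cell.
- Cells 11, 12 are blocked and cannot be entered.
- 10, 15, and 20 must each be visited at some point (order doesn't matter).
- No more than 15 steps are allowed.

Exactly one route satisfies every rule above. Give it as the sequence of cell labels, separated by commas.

The budget equals the shortest possible length, so every move has to be on a shortest route through the required cells.
Route from 3: down 1 to 7, left 1 to 6, down 2 to 14, right 2 to 16, down 1 to 20, left 3 to 17, up 4 to 1, right 1 to 2 — 15 moves in all.
Check: all required cells visited; 15 ≤ 15 moves.

3, 7, 6, 10, 14, 15, 16, 20, 19, 18, 17, 13, 9, 5, 1, 2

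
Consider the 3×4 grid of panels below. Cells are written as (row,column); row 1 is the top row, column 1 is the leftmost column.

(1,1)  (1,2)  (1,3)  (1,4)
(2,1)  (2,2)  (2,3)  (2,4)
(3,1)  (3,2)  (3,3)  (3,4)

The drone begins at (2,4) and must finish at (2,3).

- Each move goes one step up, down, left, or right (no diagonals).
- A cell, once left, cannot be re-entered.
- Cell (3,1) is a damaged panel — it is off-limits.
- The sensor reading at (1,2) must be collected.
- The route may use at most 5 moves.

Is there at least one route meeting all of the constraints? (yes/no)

yes

One route that works: (2,4) → (1,4) → (1,3) → (1,2) → (2,2) → (2,3).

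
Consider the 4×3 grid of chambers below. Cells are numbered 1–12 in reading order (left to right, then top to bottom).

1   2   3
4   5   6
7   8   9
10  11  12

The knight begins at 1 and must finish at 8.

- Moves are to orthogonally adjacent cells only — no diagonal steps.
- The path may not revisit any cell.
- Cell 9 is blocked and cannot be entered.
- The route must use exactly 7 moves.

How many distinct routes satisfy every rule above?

2

Need simple routes of exactly 7 moves from 1 to 8 (Manhattan distance 3, so 2 moves are spent on a detour and 2 undoing it).
Enumerating: 1 2 5 4 7 10 11 8 | 1 2 3 6 5 4 7 8.
That gives 2 routes.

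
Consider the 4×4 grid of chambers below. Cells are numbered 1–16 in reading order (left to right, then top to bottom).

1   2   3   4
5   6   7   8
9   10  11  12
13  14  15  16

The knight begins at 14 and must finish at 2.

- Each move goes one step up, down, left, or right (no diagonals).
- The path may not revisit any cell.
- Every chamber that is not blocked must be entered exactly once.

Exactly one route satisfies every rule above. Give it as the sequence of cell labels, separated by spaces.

Need to visit all 16 open cells exactly once, starting at 14 and ending at 2.
Cell 16 has only two open neighbours (12 and 15), so the path must pass straight through it: one of those is the cell it's entered from and the other is where it exits.
Route from 14: left 1 to 13, up 1 to 9, right 2 to 11, down 1 to 15, right 1 to 16, up 3 to 4, left 1 to 3, down 1 to 7, left 2 to 5, up 1 to 1, right 1 to 2 — 15 moves in all.
Check: all 16 open cells covered.

14 13 9 10 11 15 16 12 8 4 3 7 6 5 1 2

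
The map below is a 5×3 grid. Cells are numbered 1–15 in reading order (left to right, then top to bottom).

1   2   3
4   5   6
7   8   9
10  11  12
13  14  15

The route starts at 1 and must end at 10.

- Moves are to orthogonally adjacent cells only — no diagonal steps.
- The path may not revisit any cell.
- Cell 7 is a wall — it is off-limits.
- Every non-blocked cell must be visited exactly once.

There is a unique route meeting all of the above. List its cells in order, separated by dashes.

Need to visit all 14 open cells exactly once, starting at 1 and ending at 10.
Cell 13 has only two open neighbours (10 and 14), so the path must pass straight through it: one of those is the cell it's entered from and the other is where it exits.
Route from 1: down to 4, right to 5, up to 2, right to 3, 2× down (reaching 9), left to 8, down to 11, right to 12, down to 15, 2× left (reaching 13), up to 10 — 13 moves in all.
Check: all 14 open cells covered.

1 - 4 - 5 - 2 - 3 - 6 - 9 - 8 - 11 - 12 - 15 - 14 - 13 - 10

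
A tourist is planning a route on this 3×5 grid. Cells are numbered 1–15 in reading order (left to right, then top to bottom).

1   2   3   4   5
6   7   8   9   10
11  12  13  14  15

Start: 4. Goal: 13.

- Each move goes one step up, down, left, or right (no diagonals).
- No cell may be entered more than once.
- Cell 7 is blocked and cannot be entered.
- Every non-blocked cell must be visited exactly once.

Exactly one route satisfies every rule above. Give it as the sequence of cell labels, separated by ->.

Need to visit all 14 open cells exactly once, starting at 4 and ending at 13.
Cell 6 has only two open neighbours (1 and 11), so the path must pass straight through it: one of those is the cell it's entered from and the other is where it exits.
Route from 4: right 1 to 5, down 2 to 15, left 1 to 14, up 1 to 9, left 1 to 8, up 1 to 3, left 2 to 1, down 2 to 11, right 2 to 13 — 13 moves in all.
Check: all 14 open cells covered.

4 -> 5 -> 10 -> 15 -> 14 -> 9 -> 8 -> 3 -> 2 -> 1 -> 6 -> 11 -> 12 -> 13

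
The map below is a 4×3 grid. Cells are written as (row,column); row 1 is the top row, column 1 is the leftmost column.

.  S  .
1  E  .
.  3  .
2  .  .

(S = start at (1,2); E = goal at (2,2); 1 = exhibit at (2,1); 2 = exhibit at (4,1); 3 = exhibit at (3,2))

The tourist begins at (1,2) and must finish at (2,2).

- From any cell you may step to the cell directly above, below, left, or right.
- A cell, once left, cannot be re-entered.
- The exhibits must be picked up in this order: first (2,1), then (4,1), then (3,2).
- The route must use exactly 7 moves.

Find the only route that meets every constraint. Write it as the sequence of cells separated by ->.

The waypoints must appear in the order (2,1), (4,1), (3,2), with no cell reused.
Route from (1,2): left to (1,1), 3× down (reaching (4,1)), right to (4,2), 2× up (reaching (2,2)) — 7 moves in all.
Check: order respected (1 at step 2, 2 at step 4, 3 at step 6); 7 moves as required.

(1,2) -> (1,1) -> (2,1) -> (3,1) -> (4,1) -> (4,2) -> (3,2) -> (2,2)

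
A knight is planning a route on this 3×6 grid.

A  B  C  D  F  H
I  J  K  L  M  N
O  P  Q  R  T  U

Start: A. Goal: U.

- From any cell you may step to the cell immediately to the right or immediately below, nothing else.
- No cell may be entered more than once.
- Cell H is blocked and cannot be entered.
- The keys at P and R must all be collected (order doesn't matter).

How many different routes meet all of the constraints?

A right/down-only route from A to U makes exactly 2 down-moves and 5 right-moves in some order.
With no other constraints that would be C(7,2) = 21 routes.
A monotone route can only reach the required cells in the order P, R, so split there and multiply the segment counts (each segment already excludes blocked cells): A→P: 3; P→R: 1; R→U: 1; product = 3.
That gives 3 routes.

3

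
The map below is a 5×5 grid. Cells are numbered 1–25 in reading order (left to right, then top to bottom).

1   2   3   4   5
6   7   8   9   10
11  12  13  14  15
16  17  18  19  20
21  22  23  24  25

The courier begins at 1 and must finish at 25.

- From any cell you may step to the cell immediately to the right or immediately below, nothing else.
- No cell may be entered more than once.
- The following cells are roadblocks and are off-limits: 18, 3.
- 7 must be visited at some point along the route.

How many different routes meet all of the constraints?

A right/down-only route from 1 to 25 makes exactly 4 down-moves and 4 right-moves in some order.
With no other constraints that would be C(8,4) = 70 routes.
Split at 7 and multiply the segment counts (each segment already excludes blocked cells): 1→7: 2; 7→25: 11; product = 22.
That gives 22 routes.

22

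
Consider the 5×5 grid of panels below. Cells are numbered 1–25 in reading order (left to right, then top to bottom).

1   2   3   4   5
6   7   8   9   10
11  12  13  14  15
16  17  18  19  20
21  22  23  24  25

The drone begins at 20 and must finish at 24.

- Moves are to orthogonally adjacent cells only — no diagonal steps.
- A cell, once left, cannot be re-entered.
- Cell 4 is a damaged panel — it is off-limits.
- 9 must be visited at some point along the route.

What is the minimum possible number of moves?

6

Any route passes through 9 somewhere between 20 and 24. Summing Manhattan distances along the two legs (20 → 9 → 24) gives a lower bound of 3 + 3 = 6 moves.
A route of 6 moves achieves this: 20 → 15 → 10 → 9 → 14 → 19 → 24.
Since 6 matches the lower bound, it is optimal.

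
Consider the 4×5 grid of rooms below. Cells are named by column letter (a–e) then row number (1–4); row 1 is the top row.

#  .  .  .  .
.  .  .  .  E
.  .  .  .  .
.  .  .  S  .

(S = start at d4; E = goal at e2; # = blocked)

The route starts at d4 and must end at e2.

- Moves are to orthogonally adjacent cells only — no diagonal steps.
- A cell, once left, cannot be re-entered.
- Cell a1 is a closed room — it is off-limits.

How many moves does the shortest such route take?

3

The Manhattan distance from d4 to e2 is |4−2| + |4−5| = 3, so at least 3 moves are needed.
A route of 3 moves achieves this: d4 → d3 → d2 → e2.
Since 3 matches the lower bound, it is optimal.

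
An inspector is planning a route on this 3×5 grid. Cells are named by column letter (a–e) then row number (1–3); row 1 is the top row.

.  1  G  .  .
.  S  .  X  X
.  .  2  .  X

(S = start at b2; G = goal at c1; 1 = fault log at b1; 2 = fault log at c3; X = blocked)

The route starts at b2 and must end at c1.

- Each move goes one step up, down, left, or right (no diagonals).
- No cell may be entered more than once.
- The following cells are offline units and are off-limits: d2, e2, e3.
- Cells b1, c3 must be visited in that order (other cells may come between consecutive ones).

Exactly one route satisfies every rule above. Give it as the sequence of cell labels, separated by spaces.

The waypoints must appear in the order b1, c3, with no cell reused.
Route from b2: up to b1, left to a1, 2× down (reaching a3), 2× right (reaching c3), 2× up (reaching c1) — 8 moves in all.
Check: order respected (1 at step 1, 2 at step 6).

b2 b1 a1 a2 a3 b3 c3 c2 c1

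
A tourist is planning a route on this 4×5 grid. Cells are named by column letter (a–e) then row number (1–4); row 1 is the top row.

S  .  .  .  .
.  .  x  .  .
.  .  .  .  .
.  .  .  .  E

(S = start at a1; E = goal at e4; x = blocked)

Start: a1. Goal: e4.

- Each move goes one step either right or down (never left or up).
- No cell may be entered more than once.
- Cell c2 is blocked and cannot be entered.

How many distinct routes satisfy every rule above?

A right/down-only route from a1 to e4 makes exactly 3 down-moves and 4 right-moves in some order.
With no other constraints that would be C(7,3) = 35 routes.
Subtract routes through each blocked cell (inclusion–exclusion for overlaps): − through c2: 18 → 17.
That gives 17 routes.

17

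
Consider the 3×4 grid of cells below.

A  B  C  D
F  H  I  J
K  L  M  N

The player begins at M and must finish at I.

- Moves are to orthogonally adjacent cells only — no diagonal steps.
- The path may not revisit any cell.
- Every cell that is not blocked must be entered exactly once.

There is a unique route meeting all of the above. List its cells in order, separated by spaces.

Need to visit all 12 open cells exactly once, starting at M and ending at I.
Cell K has only two open neighbours (F and L), so the path must pass straight through it: one of those is the cell it's entered from and the other is where it exits.
Route from M: right to N, 2× up (reaching D), 3× left (reaching A), 2× down (reaching K), right to L, up to H, right to I — 11 moves in all.
Check: all 12 open cells covered.

M N J D C B A F K L H I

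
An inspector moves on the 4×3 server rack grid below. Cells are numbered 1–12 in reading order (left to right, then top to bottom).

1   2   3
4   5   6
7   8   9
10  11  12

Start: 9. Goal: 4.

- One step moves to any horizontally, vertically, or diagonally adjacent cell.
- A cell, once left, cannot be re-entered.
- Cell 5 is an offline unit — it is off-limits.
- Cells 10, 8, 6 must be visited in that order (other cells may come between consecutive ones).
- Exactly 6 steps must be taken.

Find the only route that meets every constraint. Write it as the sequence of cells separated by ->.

9 -> 11 -> 10 -> 8 -> 6 -> 2 -> 4

The waypoints must appear in the order 10, 8, 6, with no cell reused.
Route from 9: down-left to 11, left to 10, 2× up-right (reaching 6), up-left to 2, down-left to 4 — 6 moves in all.
Check: order respected (10 at step 2, 8 at step 3, 6 at step 4); 6 moves as required.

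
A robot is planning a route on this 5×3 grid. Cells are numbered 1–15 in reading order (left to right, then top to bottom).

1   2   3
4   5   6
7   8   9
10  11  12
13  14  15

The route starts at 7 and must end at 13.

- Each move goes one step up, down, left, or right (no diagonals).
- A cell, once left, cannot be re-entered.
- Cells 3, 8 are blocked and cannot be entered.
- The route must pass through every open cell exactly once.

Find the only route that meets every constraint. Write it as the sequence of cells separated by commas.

7, 4, 1, 2, 5, 6, 9, 12, 15, 14, 11, 10, 13

Need to visit all 13 open cells exactly once, starting at 7 and ending at 13.
Cell 2 has only two open neighbours (5 and 1), so the path must pass straight through it: one of those is the cell it's entered from and the other is where it exits.
Route from 7: up 2 to 1, right 1 to 2, down 1 to 5, right 1 to 6, down 3 to 15, left 1 to 14, up 1 to 11, left 1 to 10, down 1 to 13 — 12 moves in all.
Check: all 13 open cells covered.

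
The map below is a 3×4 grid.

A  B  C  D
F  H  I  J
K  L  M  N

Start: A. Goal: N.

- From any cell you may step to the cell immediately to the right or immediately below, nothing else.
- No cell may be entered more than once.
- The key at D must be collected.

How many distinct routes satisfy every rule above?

A right/down-only route from A to N makes exactly 2 down-moves and 3 right-moves in some order.
With no other constraints that would be C(5,2) = 10 routes.
Split at D and multiply the segment counts: A→D: 1; D→N: 1; product = 1.
That gives 1 route.

1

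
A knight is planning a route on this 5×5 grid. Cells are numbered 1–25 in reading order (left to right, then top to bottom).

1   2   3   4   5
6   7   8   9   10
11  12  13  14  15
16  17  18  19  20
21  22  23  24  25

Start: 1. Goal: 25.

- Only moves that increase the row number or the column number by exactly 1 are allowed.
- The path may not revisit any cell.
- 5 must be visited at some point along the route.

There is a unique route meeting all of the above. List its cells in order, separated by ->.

Moves only go right or down, so the column and row indices never decrease.
Route from 1: right 4 to 5, down 4 to 25 — 8 moves in all.
Check: all required cells visited.

1 -> 2 -> 3 -> 4 -> 5 -> 10 -> 15 -> 20 -> 25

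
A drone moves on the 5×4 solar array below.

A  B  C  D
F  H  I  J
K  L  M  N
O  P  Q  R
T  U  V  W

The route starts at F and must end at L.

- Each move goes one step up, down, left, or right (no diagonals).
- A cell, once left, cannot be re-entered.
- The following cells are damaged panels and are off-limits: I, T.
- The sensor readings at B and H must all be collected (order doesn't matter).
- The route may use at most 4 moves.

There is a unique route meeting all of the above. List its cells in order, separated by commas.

The 4-move cap with required stops at B, H leaves no slack for detours.
Route from F: up 1 to A, right 1 to B, down 2 to L — 4 moves in all.
Check: all required cells visited; 4 ≤ 4 moves.

F, A, B, H, L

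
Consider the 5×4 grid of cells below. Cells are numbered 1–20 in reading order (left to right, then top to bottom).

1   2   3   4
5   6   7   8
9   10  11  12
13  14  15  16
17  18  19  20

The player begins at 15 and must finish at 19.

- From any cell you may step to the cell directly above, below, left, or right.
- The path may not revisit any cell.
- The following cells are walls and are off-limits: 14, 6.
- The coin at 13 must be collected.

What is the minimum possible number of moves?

7

Any route passes through 13 somewhere between 15 and 19. Summing Manhattan distances along the two legs (15 → 13 → 19) gives a lower bound of 2 + 3 = 5 moves.
That bound ignores the blocked cells. Measuring each leg by the fewest moves that actually steer around them (15→13: 4; 13→19: 3) raises the lower bound to 7.
A route of 7 moves exists: 15 → 11 → 10 → 9 → 13 → 17 → 18 → 19.
Since 7 matches that lower bound, it is optimal.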